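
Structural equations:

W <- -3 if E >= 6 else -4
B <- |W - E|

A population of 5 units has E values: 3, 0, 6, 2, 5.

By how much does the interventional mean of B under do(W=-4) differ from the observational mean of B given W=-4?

The intervention sets W=-4 in all 5 units regardless of E. Recomputing B per unit gives 7, 4, 10, 6, 9; average 7.2.
E[B|W=-4] averages over only the 4 units with W=-4 (E = 3, 0, 2, 5): B = 7, 4, 6, 9, mean 6.5.
Difference = 7.2 − 6.5 = 0.7.

0.7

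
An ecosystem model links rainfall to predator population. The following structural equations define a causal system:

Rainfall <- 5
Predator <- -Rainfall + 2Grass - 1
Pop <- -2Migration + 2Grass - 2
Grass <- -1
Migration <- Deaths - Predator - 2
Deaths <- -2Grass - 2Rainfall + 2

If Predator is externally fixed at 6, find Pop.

24

The intervention breaks the incoming arrows to Predator: Predator <- -Rainfall + 2Grass - 1 no longer applies, and Predator = 6.
Deaths = -2Grass - 2Rainfall + 2  [with Grass=-1, Rainfall=5]  = -6
Migration = Deaths - Predator - 2  [with Deaths=-6, Predator=6]  = -14
Pop = -2Migration + 2Grass - 2  [with Migration=-14, Grass=-1]  = 24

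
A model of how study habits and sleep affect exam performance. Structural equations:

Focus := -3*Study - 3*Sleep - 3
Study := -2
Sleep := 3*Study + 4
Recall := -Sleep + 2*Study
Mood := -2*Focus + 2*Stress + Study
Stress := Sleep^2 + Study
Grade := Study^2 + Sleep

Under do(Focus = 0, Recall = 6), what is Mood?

2

Setting Focus = 0, Recall = 6 by intervention discards those variables' equations.
Sleep = 3*Study + 4  [with Study=-2]  = -2
Stress = Sleep^2 + Study  [with Sleep=-2, Study=-2]  = 2
Mood = -2*Focus + 2*Stress + Study  [with Focus=0, Stress=2, Study=-2]  = 2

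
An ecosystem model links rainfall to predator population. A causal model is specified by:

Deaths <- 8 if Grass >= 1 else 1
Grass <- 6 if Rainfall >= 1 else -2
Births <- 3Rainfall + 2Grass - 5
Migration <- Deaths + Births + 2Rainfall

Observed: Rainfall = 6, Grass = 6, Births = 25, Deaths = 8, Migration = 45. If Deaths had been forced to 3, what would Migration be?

Intervening sets Deaths = 3 and removes its equation (Deaths <- 8 if Grass >= 1 else 1).
Grass = 6 if Rainfall >= 1 else -2  [with Rainfall=6]  = 6
Births = 3Rainfall + 2Grass - 5  [with Rainfall=6, Grass=6]  = 25
Migration = Deaths + Births + 2Rainfall  [with Deaths=3, Births=25, Rainfall=6]  = 40

40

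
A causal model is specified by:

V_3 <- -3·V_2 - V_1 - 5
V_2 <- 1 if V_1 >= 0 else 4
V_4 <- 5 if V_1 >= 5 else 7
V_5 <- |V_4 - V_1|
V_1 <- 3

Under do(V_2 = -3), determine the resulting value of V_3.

1

The intervention breaks the incoming arrows to V_2: V_2 <- 1 if V_1 >= 0 else 4 no longer applies, and V_2 = -3.
V_3 = -3·V_2 - V_1 - 5  [with V_2=-3, V_1=3]  = 1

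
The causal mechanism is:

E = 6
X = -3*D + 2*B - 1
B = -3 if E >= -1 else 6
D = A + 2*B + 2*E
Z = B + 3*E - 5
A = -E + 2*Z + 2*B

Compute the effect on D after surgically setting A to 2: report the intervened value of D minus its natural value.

Intervening sets A = 2 and removes its equation (A = -E + 2*Z + 2*B).
B = -3 if E >= -1 else 6  [with E=6]  = -3
D = A + 2*B + 2*E  [with A=2, B=-3, E=6]  = 8
Without intervention: B = -3 if E >= -1 else 6  [with E=6]  = -3; Z = B + 3*E - 5  [with B=-3, E=6]  = 10; A = -E + 2*Z + 2*B  [with E=6, Z=10, B=-3]  = 8; D = A + 2*B + 2*E  [with A=8, B=-3, E=6]  = 14.
Change = 8 − 14 = -6.

-6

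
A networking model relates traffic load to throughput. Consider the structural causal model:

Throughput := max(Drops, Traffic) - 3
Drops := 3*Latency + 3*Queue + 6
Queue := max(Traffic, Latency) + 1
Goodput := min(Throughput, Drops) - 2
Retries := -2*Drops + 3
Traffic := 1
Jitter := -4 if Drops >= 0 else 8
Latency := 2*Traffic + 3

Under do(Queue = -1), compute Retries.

do(Queue=-1) replaces the equation Queue := max(Traffic, Latency) + 1 with the constant Queue = -1.
Latency = 2*Traffic + 3  [with Traffic=1]  = 5
Drops = 3*Latency + 3*Queue + 6  [with Latency=5, Queue=-1]  = 18
Retries = -2*Drops + 3  [with Drops=18]  = -33

-33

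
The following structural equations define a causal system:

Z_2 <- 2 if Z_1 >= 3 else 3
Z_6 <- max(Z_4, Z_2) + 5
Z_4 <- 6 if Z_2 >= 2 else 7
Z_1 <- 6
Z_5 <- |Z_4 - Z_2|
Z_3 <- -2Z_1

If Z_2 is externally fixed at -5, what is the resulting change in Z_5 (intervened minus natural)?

8

do(Z_2=-5) replaces the equation Z_2 <- 2 if Z_1 >= 3 else 3 with the constant Z_2 = -5.
Z_4 = 6 if Z_2 >= 2 else 7  [with Z_2=-5]  = 7
Z_5 = |Z_4 - Z_2|  [with Z_4=7, Z_2=-5]  = 12
Without intervention: Z_2 = 2 if Z_1 >= 3 else 3  [with Z_1=6]  = 2; Z_4 = 6 if Z_2 >= 2 else 7  [with Z_2=2]  = 6; Z_5 = |Z_4 - Z_2|  [with Z_4=6, Z_2=2]  = 4.
Change = 12 − 4 = 8.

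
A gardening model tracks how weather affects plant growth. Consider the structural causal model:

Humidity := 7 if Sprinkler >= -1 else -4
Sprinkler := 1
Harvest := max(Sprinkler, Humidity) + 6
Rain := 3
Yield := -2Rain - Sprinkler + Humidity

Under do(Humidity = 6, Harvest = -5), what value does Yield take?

-1

The joint intervention fixes Humidity = 6, Harvest = -5, removing each variable's own equation.
Yield = -2Rain - Sprinkler + Humidity  [with Rain=3, Sprinkler=1, Humidity=6]  = -1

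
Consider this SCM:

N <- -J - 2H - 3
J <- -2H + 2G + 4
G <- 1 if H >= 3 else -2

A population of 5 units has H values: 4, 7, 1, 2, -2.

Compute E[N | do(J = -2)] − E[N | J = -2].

0.2

The intervention sets J=-2 in all 5 units regardless of H. Recomputing N per unit gives -9, -15, -3, -5, 3; average -5.8.
E[N|J=-2] averages over only the 2 units with J=-2 (H = 4, 1): N = -9, -3, mean -6.
Difference = -5.8 − (-6) = 0.2.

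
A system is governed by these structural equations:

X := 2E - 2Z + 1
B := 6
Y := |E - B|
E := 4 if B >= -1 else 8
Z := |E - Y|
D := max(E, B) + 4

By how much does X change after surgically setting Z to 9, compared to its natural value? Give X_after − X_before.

Intervening sets Z = 9 and removes its equation (Z := |E - Y|).
E = 4 if B >= -1 else 8  [with B=6]  = 4
X = 2E - 2Z + 1  [with E=4, Z=9]  = -9
Without intervention: E = 4 if B >= -1 else 8  [with B=6]  = 4; Y = |E - B|  [with E=4, B=6]  = 2; Z = |E - Y|  [with E=4, Y=2]  = 2; X = 2E - 2Z + 1  [with E=4, Z=2]  = 5.
Change = -9 − 5 = -14.

-14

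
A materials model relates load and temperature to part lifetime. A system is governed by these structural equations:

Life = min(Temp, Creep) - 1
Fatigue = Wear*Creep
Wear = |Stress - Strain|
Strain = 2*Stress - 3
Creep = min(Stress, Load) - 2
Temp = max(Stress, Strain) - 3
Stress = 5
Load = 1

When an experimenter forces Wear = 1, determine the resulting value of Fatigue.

-1

Intervening sets Wear = 1 and removes its equation (Wear = |Stress - Strain|).
Creep = min(Stress, Load) - 2  [with Stress=5, Load=1]  = -1
Fatigue = Wear*Creep  [with Wear=1, Creep=-1]  = -1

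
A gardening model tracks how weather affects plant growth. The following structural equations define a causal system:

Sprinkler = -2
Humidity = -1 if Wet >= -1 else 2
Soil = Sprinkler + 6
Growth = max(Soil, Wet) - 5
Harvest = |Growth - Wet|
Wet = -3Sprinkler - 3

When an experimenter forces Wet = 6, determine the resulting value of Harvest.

5

The intervention breaks the incoming arrows to Wet: Wet = -3Sprinkler - 3 no longer applies, and Wet = 6.
Soil = Sprinkler + 6  [with Sprinkler=-2]  = 4
Growth = max(Soil, Wet) - 5  [with Soil=4, Wet=6]  = 1
Harvest = |Growth - Wet|  [with Growth=1, Wet=6]  = 5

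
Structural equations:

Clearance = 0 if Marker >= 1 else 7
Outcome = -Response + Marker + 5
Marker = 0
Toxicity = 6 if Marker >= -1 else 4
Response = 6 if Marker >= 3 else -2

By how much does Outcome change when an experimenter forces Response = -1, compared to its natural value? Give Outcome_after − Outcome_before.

-1

do(Response=-1) replaces the equation Response = 6 if Marker >= 3 else -2 with the constant Response = -1.
Outcome = -Response + Marker + 5  [with Response=-1, Marker=0]  = 6
Without intervention: Response = 6 if Marker >= 3 else -2  [with Marker=0]  = -2; Outcome = -Response + Marker + 5  [with Response=-2, Marker=0]  = 7.
Change = 6 − 7 = -1.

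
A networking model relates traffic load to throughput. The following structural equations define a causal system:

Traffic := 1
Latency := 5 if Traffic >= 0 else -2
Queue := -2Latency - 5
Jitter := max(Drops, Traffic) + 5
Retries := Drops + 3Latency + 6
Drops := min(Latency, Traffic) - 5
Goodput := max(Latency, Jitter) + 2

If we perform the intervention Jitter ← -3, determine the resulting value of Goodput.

7

Intervening sets Jitter = -3 and removes its equation (Jitter := max(Drops, Traffic) + 5).
Latency = 5 if Traffic >= 0 else -2  [with Traffic=1]  = 5
Goodput = max(Latency, Jitter) + 2  [with Latency=5, Jitter=-3]  = 7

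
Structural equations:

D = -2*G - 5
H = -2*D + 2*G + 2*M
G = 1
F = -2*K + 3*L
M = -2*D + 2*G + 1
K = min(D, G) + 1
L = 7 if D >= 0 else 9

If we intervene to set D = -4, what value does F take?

33

Under do(D=-4), the mechanism D = -2*G - 5 is discarded; D is fixed at -4.
K = min(D, G) + 1  [with D=-4, G=1]  = -3
L = 7 if D >= 0 else 9  [with D=-4]  = 9
F = -2*K + 3*L  [with K=-3, L=9]  = 33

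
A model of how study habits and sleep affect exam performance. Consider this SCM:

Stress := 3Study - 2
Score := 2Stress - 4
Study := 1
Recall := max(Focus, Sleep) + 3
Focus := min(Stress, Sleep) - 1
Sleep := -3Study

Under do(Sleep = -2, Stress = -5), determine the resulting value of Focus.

Setting Sleep = -2, Stress = -5 by intervention discards those variables' equations.
Focus = min(Stress, Sleep) - 1  [with Stress=-5, Sleep=-2]  = -6

-6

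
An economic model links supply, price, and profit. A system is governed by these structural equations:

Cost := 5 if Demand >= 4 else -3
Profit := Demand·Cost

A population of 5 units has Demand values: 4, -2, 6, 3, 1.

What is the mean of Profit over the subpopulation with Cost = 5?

Conditioning on Cost=5 selects the 2 unit(s) with Demand ∈ {4, 6}. Their Profit values: 20, 30. Mean = 25.

25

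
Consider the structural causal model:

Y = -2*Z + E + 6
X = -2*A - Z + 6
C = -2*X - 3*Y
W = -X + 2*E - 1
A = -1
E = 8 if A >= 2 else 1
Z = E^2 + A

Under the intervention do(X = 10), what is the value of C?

The intervention breaks the incoming arrows to X: X = -2*A - Z + 6 no longer applies, and X = 10.
E = 8 if A >= 2 else 1  [with A=-1]  = 1
Z = E^2 + A  [with E=1, A=-1]  = 0
Y = -2*Z + E + 6  [with Z=0, E=1]  = 7
C = -2*X - 3*Y  [with X=10, Y=7]  = -41

-41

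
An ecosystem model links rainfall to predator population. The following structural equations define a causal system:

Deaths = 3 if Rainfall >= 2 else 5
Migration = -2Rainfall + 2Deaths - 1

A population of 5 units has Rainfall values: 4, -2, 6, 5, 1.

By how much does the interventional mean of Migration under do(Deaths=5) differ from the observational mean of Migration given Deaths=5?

-6.6

do(Deaths=5) breaks Deaths's dependence on Rainfall. With Deaths=5 fixed, Migration across the units is 1, 13, -3, -1, 7, mean 3.4.
Observing Deaths=5 restricts to units where Deaths's equation naturally yields 5: Rainfall ∈ {-2, 1}. In that subpopulation Migration = 13, 7, mean 10.
Difference = 3.4 − 10 = -6.6.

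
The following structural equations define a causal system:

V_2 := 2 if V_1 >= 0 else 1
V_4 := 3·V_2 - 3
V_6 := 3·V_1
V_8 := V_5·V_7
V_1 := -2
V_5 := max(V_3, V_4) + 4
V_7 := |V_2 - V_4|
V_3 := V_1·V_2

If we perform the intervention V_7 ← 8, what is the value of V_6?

Intervening sets V_7 = 8 and removes its equation (V_7 := |V_2 - V_4|).
Since V_6 is not a descendant of the intervened variable, it is unaffected.
V_6 = 3·V_1  [with V_1=-2]  = -6

-6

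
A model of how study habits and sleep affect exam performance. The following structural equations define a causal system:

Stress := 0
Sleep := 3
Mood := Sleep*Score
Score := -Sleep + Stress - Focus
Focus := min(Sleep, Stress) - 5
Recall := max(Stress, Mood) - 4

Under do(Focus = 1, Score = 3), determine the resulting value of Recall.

Setting Focus = 1, Score = 3 by intervention discards those variables' equations.
Mood = Sleep*Score  [with Sleep=3, Score=3]  = 9
Recall = max(Stress, Mood) - 4  [with Stress=0, Mood=9]  = 5

5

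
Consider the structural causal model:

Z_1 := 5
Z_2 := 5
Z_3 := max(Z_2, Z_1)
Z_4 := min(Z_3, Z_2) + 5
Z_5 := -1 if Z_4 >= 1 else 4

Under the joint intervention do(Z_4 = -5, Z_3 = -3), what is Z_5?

4

The joint intervention fixes Z_4 = -5, Z_3 = -3, removing each variable's own equation.
Z_5 = -1 if Z_4 >= 1 else 4  [with Z_4=-5]  = 4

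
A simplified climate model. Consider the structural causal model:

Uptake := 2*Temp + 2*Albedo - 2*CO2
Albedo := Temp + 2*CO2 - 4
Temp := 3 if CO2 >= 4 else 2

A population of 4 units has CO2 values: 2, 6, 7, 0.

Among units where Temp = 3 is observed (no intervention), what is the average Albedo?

12

Observing Temp=3 restricts to units where Temp's equation naturally yields 3: CO2 ∈ {6, 7}. In that subpopulation Albedo = 11, 13, mean 12.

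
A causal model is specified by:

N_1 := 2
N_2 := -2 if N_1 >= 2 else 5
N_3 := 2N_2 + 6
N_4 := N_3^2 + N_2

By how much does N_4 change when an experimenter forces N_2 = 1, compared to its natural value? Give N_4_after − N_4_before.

63

Under do(N_2=1), the mechanism N_2 := -2 if N_1 >= 2 else 5 is discarded; N_2 is fixed at 1.
N_3 = 2N_2 + 6  [with N_2=1]  = 8
N_4 = N_3^2 + N_2  [with N_3=8, N_2=1]  = 65
Without intervention: N_2 = -2 if N_1 >= 2 else 5  [with N_1=2]  = -2; N_3 = 2N_2 + 6  [with N_2=-2]  = 2; N_4 = N_3^2 + N_2  [with N_3=2, N_2=-2]  = 2.
Change = 65 − 2 = 63.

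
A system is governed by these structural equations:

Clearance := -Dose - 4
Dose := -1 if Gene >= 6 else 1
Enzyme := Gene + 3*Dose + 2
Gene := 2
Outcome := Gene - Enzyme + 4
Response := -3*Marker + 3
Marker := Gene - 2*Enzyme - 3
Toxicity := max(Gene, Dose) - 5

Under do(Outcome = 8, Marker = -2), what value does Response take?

9

Setting Outcome = 8, Marker = -2 by intervention discards those variables' equations.
Response = -3*Marker + 3  [with Marker=-2]  = 9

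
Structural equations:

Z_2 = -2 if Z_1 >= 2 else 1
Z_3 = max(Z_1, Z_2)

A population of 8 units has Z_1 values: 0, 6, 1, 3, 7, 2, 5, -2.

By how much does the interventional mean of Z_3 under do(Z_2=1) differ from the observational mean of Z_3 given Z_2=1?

2.25

do(Z_2=1) breaks Z_2's dependence on Z_1. With Z_2=1 fixed, Z_3 across the units is 1, 6, 1, 3, 7, 2, 5, 1, mean 3.25.
Conditioning on Z_2=1 selects the 3 unit(s) with Z_1 ∈ {0, 1, -2}. Their Z_3 values: 1, 1, 1. Mean = 1.
Difference = 3.25 − 1 = 2.25.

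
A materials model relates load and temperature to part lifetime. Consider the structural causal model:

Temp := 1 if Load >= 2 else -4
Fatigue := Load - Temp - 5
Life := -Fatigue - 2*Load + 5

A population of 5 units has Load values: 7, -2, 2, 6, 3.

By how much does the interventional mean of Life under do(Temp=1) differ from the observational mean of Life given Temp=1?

3.9

Every unit gets Temp=1 under the intervention. Life values become -10, 17, 5, -7, 2; E[Life|do(Temp=1)] = 1.4.
E[Life|Temp=1] averages over only the 4 units with Temp=1 (Load = 7, 2, 6, 3): Life = -10, 5, -7, 2, mean -2.5.
Difference = 1.4 − (-2.5) = 3.9.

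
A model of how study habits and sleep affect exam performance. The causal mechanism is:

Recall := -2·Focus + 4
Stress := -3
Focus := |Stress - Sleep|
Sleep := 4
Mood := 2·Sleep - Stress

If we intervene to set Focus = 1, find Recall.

do(Focus=1) replaces the equation Focus := |Stress - Sleep| with the constant Focus = 1.
Recall = -2·Focus + 4  [with Focus=1]  = 2

2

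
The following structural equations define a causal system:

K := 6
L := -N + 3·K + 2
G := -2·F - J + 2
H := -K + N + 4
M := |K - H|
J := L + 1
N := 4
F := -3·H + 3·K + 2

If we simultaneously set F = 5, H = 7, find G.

-25

The joint intervention fixes F = 5, H = 7, removing each variable's own equation.
L = -N + 3·K + 2  [with N=4, K=6]  = 16
J = L + 1  [with L=16]  = 17
G = -2·F - J + 2  [with F=5, J=17]  = -25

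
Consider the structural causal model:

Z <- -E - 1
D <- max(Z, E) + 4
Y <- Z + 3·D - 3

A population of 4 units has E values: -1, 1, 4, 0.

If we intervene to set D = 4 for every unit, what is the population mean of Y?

7

do(D=4) breaks D's dependence on E. With D=4 fixed, Y across the units is 9, 7, 4, 8, mean 7.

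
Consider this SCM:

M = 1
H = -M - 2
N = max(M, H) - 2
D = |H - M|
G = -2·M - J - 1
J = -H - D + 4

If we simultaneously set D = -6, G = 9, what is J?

13

Setting D = -6, G = 9 by intervention discards those variables' equations.
H = -M - 2  [with M=1]  = -3
J = -H - D + 4  [with H=-3, D=-6]  = 13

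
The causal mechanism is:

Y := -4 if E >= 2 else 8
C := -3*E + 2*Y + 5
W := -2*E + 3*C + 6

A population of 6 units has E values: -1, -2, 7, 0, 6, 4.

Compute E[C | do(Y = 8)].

Under do(Y=8), Y's equation is replaced by Y=8 for every unit. Per-unit C: 24, 27, 0, 21, 3, 9. Mean = 14.

14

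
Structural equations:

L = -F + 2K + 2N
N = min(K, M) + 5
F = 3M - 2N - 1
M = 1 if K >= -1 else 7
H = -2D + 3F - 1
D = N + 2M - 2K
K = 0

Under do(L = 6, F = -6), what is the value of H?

Setting L = 6, F = -6 by intervention discards those variables' equations.
M = 1 if K >= -1 else 7  [with K=0]  = 1
N = min(K, M) + 5  [with K=0, M=1]  = 5
D = N + 2M - 2K  [with N=5, M=1, K=0]  = 7
H = -2D + 3F - 1  [with D=7, F=-6]  = -33

-33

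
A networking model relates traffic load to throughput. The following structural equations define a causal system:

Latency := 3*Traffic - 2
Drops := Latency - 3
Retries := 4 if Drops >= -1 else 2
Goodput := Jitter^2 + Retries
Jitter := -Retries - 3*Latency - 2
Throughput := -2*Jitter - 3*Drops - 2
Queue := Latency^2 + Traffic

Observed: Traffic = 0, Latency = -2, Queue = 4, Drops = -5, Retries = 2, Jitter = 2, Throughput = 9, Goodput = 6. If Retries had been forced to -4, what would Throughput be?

Under do(Retries=-4), the mechanism Retries := 4 if Drops >= -1 else 2 is discarded; Retries is fixed at -4.
Latency = 3*Traffic - 2  [with Traffic=0]  = -2
Drops = Latency - 3  [with Latency=-2]  = -5
Jitter = -Retries - 3*Latency - 2  [with Retries=-4, Latency=-2]  = 8
Throughput = -2*Jitter - 3*Drops - 2  [with Jitter=8, Drops=-5]  = -3

-3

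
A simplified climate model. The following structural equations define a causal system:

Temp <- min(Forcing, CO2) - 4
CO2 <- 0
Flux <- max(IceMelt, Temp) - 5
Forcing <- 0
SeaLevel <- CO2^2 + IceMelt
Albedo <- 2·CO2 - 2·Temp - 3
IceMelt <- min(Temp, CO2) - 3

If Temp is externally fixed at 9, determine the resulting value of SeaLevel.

The intervention breaks the incoming arrows to Temp: Temp <- min(Forcing, CO2) - 4 no longer applies, and Temp = 9.
IceMelt = min(Temp, CO2) - 3  [with Temp=9, CO2=0]  = -3
SeaLevel = CO2^2 + IceMelt  [with CO2=0, IceMelt=-3]  = -3

-3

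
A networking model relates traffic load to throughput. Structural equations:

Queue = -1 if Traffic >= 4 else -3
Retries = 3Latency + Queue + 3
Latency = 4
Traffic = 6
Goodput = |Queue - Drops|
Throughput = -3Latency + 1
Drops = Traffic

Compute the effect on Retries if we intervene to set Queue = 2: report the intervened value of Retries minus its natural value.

3

do(Queue=2) replaces the equation Queue = -1 if Traffic >= 4 else -3 with the constant Queue = 2.
Retries = 3Latency + Queue + 3  [with Latency=4, Queue=2]  = 17
Without intervention: Queue = -1 if Traffic >= 4 else -3  [with Traffic=6]  = -1; Retries = 3Latency + Queue + 3  [with Latency=4, Queue=-1]  = 14.
Change = 17 − 14 = 3.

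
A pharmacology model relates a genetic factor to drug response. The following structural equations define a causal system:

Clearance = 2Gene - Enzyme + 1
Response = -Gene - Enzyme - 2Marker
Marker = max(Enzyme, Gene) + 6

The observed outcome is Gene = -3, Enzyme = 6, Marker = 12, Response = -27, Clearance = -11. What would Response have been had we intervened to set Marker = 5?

The intervention breaks the incoming arrows to Marker: Marker = max(Enzyme, Gene) + 6 no longer applies, and Marker = 5.
Response = -Gene - Enzyme - 2Marker  [with Gene=-3, Enzyme=6, Marker=5]  = -13

-13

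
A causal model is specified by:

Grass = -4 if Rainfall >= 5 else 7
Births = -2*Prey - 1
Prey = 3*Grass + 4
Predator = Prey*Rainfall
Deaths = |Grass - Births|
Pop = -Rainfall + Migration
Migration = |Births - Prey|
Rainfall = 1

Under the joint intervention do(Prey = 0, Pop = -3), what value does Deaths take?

8

Under do(Prey = 0, Pop = -3), each intervened variable's structural equation is replaced by its fixed value.
Grass = -4 if Rainfall >= 5 else 7  [with Rainfall=1]  = 7
Births = -2*Prey - 1  [with Prey=0]  = -1
Deaths = |Grass - Births|  [with Grass=7, Births=-1]  = 8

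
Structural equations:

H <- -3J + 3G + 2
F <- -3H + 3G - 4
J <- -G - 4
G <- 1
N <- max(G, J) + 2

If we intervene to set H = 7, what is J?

The intervention breaks the incoming arrows to H: H <- -3J + 3G + 2 no longer applies, and H = 7.
Since J is not a descendant of the intervened variable, it is unaffected.
J = -G - 4  [with G=1]  = -5

-5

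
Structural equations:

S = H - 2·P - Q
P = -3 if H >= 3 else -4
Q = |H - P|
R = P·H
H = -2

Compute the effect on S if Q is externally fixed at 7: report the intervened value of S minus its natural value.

Intervening sets Q = 7 and removes its equation (Q = |H - P|).
P = -3 if H >= 3 else -4  [with H=-2]  = -4
S = H - 2·P - Q  [with H=-2, P=-4, Q=7]  = -1
Without intervention: P = -3 if H >= 3 else -4  [with H=-2]  = -4; Q = |H - P|  [with H=-2, P=-4]  = 2; S = H - 2·P - Q  [with H=-2, P=-4, Q=2]  = 4.
Change = -1 − 4 = -5.

-5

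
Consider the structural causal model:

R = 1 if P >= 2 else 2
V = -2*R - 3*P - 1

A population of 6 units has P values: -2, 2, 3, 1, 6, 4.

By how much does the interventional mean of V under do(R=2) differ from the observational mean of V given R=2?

Every unit gets R=2 under the intervention. V values become 1, -11, -14, -8, -23, -17; E[V|do(R=2)] = -12.
Observing R=2 restricts to units where R's equation naturally yields 2: P ∈ {-2, 1}. In that subpopulation V = 1, -8, mean -3.5.
Difference = -12 − (-3.5) = -8.5.

-8.5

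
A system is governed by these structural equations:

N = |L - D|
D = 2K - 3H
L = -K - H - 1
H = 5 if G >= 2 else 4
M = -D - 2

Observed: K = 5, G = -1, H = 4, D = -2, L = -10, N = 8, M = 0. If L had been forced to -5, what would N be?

The intervention breaks the incoming arrows to L: L = -K - H - 1 no longer applies, and L = -5.
H = 5 if G >= 2 else 4  [with G=-1]  = 4
D = 2K - 3H  [with K=5, H=4]  = -2
N = |L - D|  [with L=-5, D=-2]  = 3

3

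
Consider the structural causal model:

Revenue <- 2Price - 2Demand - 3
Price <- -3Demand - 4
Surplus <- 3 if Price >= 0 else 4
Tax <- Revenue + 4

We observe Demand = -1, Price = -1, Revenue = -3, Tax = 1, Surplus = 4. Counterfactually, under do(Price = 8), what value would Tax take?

Under do(Price=8), the mechanism Price <- -3Demand - 4 is discarded; Price is fixed at 8.
Revenue = 2Price - 2Demand - 3  [with Price=8, Demand=-1]  = 15
Tax = Revenue + 4  [with Revenue=15]  = 19

19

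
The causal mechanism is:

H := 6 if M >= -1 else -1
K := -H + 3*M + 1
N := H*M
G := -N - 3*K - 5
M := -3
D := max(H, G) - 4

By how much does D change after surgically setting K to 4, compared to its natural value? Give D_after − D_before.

Under do(K=4), the mechanism K := -H + 3*M + 1 is discarded; K is fixed at 4.
H = 6 if M >= -1 else -1  [with M=-3]  = -1
N = H*M  [with H=-1, M=-3]  = 3
G = -N - 3*K - 5  [with N=3, K=4]  = -20
D = max(H, G) - 4  [with H=-1, G=-20]  = -5
Without intervention: H = 6 if M >= -1 else -1  [with M=-3]  = -1; N = H*M  [with H=-1, M=-3]  = 3; K = -H + 3*M + 1  [with H=-1, M=-3]  = -7; G = -N - 3*K - 5  [with N=3, K=-7]  = 13; D = max(H, G) - 4  [with H=-1, G=13]  = 9.
Change = -5 − 9 = -14.

-14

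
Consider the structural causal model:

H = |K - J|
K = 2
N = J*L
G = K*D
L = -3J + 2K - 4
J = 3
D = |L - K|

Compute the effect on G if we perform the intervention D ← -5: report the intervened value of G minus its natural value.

-32

Under do(D=-5), the mechanism D = |L - K| is discarded; D is fixed at -5.
G = K*D  [with K=2, D=-5]  = -10
Without intervention: L = -3J + 2K - 4  [with J=3, K=2]  = -9; D = |L - K|  [with L=-9, K=2]  = 11; G = K*D  [with K=2, D=11]  = 22.
Change = -10 − 22 = -32.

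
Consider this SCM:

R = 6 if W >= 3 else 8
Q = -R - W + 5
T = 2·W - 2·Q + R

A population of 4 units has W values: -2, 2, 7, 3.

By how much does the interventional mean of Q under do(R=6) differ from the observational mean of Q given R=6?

2.5

Every unit gets R=6 under the intervention. Q values become 1, -3, -8, -4; E[Q|do(R=6)] = -3.5.
Conditioning on R=6 selects the 2 unit(s) with W ∈ {7, 3}. Their Q values: -8, -4. Mean = -6.
Difference = -3.5 − (-6) = 2.5.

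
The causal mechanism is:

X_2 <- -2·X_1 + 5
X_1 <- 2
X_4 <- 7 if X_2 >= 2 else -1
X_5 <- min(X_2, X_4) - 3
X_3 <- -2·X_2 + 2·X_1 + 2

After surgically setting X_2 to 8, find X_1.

2

Under do(X_2=8), the mechanism X_2 <- -2·X_1 + 5 is discarded; X_2 is fixed at 8.
X_1 is not downstream of the intervention, so its value is determined by the original equations.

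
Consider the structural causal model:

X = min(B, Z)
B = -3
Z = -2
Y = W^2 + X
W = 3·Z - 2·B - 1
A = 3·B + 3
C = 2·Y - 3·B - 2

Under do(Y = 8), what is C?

23

The intervention breaks the incoming arrows to Y: Y = W^2 + X no longer applies, and Y = 8.
C = 2·Y - 3·B - 2  [with Y=8, B=-3]  = 23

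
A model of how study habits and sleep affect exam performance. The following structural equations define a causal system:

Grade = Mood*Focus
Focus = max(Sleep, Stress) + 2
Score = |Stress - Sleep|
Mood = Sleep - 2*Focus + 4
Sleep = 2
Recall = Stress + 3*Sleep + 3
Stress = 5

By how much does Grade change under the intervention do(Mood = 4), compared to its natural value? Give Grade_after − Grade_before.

84

Under do(Mood=4), the mechanism Mood = Sleep - 2*Focus + 4 is discarded; Mood is fixed at 4.
Focus = max(Sleep, Stress) + 2  [with Sleep=2, Stress=5]  = 7
Grade = Mood*Focus  [with Mood=4, Focus=7]  = 28
Without intervention: Focus = max(Sleep, Stress) + 2  [with Sleep=2, Stress=5]  = 7; Mood = Sleep - 2*Focus + 4  [with Sleep=2, Focus=7]  = -8; Grade = Mood*Focus  [with Mood=-8, Focus=7]  = -56.
Change = 28 − (-56) = 84.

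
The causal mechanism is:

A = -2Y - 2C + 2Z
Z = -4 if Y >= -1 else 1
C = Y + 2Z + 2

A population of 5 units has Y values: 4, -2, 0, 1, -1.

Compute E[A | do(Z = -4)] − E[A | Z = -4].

2.4

The intervention sets Z=-4 in all 5 units regardless of Y. Recomputing A per unit gives -12, 12, 4, 0, 8; average 2.4.
E[A|Z=-4] averages over only the 4 units with Z=-4 (Y = 4, 0, 1, -1): A = -12, 4, 0, 8, mean 0.
Difference = 2.4 − 0 = 2.4.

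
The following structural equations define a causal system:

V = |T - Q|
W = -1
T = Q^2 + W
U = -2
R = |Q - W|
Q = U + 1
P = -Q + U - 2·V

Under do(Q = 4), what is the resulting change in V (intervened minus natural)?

do(Q=4) replaces the equation Q = U + 1 with the constant Q = 4.
T = Q^2 + W  [with Q=4, W=-1]  = 15
V = |T - Q|  [with T=15, Q=4]  = 11
Without intervention: Q = U + 1  [with U=-2]  = -1; T = Q^2 + W  [with Q=-1, W=-1]  = 0; V = |T - Q|  [with T=0, Q=-1]  = 1.
Change = 11 − 1 = 10.

10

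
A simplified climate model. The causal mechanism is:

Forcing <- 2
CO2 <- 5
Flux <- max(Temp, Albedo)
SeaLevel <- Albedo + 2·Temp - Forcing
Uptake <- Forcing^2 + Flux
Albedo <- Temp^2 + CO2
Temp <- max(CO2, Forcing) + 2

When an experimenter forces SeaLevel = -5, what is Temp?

do(SeaLevel=-5) replaces the equation SeaLevel <- Albedo + 2·Temp - Forcing with the constant SeaLevel = -5.
Temp is not downstream of the intervention, so its value is determined by the original equations.
Temp = max(CO2, Forcing) + 2  [with CO2=5, Forcing=2]  = 7

7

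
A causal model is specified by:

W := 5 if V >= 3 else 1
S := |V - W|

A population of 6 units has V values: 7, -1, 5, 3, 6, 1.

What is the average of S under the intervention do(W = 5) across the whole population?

2.5

do(W=5) breaks W's dependence on V. With W=5 fixed, S across the units is 2, 6, 0, 2, 1, 4, mean 2.5.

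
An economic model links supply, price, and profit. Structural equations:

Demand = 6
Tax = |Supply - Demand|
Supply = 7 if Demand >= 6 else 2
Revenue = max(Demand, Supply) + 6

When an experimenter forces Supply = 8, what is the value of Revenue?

The intervention breaks the incoming arrows to Supply: Supply = 7 if Demand >= 6 else 2 no longer applies, and Supply = 8.
Revenue = max(Demand, Supply) + 6  [with Demand=6, Supply=8]  = 14

14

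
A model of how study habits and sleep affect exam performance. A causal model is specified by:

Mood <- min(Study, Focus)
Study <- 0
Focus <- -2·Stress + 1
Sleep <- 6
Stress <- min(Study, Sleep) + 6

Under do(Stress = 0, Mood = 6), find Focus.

The joint intervention fixes Stress = 0, Mood = 6, removing each variable's own equation.
Focus = -2·Stress + 1  [with Stress=0]  = 1

1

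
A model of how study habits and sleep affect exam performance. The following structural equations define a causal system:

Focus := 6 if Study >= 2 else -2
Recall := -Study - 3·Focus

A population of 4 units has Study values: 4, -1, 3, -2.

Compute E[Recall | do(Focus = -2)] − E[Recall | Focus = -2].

-2.5

The intervention sets Focus=-2 in all 4 units regardless of Study. Recomputing Recall per unit gives 2, 7, 3, 8; average 5.
E[Recall|Focus=-2] averages over only the 2 units with Focus=-2 (Study = -1, -2): Recall = 7, 8, mean 7.5.
Difference = 5 − 7.5 = -2.5.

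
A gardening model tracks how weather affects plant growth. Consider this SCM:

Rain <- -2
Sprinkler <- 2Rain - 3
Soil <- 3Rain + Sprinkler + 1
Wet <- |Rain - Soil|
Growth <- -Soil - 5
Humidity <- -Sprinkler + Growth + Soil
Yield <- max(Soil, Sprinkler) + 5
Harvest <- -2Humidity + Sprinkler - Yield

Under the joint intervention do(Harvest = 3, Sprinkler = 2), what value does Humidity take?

-7

The joint intervention fixes Harvest = 3, Sprinkler = 2, removing each variable's own equation.
Soil = 3Rain + Sprinkler + 1  [with Rain=-2, Sprinkler=2]  = -3
Growth = -Soil - 5  [with Soil=-3]  = -2
Humidity = -Sprinkler + Growth + Soil  [with Sprinkler=2, Growth=-2, Soil=-3]  = -7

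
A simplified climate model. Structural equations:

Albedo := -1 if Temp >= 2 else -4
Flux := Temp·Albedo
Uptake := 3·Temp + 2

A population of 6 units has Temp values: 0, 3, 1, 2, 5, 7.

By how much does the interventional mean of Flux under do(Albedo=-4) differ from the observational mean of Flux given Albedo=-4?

-10

The intervention sets Albedo=-4 in all 6 units regardless of Temp. Recomputing Flux per unit gives 0, -12, -4, -8, -20, -28; average -12.
Conditioning on Albedo=-4 selects the 2 unit(s) with Temp ∈ {0, 1}. Their Flux values: 0, -4. Mean = -2.
Difference = -12 − (-2) = -10.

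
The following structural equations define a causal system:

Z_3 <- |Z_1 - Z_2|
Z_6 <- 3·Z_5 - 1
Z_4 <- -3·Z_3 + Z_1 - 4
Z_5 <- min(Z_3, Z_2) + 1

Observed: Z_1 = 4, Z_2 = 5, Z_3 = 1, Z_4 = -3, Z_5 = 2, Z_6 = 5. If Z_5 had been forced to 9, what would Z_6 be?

26

The intervention breaks the incoming arrows to Z_5: Z_5 <- min(Z_3, Z_2) + 1 no longer applies, and Z_5 = 9.
Z_6 = 3·Z_5 - 1  [with Z_5=9]  = 26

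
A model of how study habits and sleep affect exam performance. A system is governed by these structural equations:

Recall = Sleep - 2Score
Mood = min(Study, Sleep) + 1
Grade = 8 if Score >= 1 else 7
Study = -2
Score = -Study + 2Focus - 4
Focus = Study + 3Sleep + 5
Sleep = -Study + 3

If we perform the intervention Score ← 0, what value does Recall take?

Under do(Score=0), the mechanism Score = -Study + 2Focus - 4 is discarded; Score is fixed at 0.
Sleep = -Study + 3  [with Study=-2]  = 5
Recall = Sleep - 2Score  [with Sleep=5, Score=0]  = 5

5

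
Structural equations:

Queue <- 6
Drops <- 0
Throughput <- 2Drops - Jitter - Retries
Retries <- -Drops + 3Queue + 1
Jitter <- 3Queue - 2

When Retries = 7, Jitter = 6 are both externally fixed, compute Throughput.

Setting Retries = 7, Jitter = 6 by intervention discards those variables' equations.
Throughput = 2Drops - Jitter - Retries  [with Drops=0, Jitter=6, Retries=7]  = -13

-13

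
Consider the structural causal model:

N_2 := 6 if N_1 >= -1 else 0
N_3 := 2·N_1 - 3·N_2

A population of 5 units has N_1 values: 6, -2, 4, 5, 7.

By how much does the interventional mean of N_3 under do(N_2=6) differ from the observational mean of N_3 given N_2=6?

-3

Every unit gets N_2=6 under the intervention. N_3 values become -6, -22, -10, -8, -4; E[N_3|do(N_2=6)] = -10.
E[N_3|N_2=6] averages over only the 4 units with N_2=6 (N_1 = 6, 4, 5, 7): N_3 = -6, -10, -8, -4, mean -7.
Difference = -10 − (-7) = -3.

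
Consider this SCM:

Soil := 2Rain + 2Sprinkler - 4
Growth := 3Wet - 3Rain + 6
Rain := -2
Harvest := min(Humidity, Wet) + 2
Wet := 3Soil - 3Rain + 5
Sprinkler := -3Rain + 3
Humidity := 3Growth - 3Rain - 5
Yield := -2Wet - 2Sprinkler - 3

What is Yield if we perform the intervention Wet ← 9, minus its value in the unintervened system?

The intervention breaks the incoming arrows to Wet: Wet := 3Soil - 3Rain + 5 no longer applies, and Wet = 9.
Sprinkler = -3Rain + 3  [with Rain=-2]  = 9
Yield = -2Wet - 2Sprinkler - 3  [with Wet=9, Sprinkler=9]  = -39
Without intervention: Sprinkler = -3Rain + 3  [with Rain=-2]  = 9; Soil = 2Rain + 2Sprinkler - 4  [with Rain=-2, Sprinkler=9]  = 10; Wet = 3Soil - 3Rain + 5  [with Soil=10, Rain=-2]  = 41; Yield = -2Wet - 2Sprinkler - 3  [with Wet=41, Sprinkler=9]  = -103.
Change = -39 − (-103) = 64.

64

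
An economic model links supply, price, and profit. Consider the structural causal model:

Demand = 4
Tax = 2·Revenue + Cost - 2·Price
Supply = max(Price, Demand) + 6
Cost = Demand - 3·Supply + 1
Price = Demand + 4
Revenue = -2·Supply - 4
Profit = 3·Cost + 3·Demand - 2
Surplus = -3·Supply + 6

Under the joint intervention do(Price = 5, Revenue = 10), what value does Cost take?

The joint intervention fixes Price = 5, Revenue = 10, removing each variable's own equation.
Supply = max(Price, Demand) + 6  [with Price=5, Demand=4]  = 11
Cost = Demand - 3·Supply + 1  [with Demand=4, Supply=11]  = -28

-28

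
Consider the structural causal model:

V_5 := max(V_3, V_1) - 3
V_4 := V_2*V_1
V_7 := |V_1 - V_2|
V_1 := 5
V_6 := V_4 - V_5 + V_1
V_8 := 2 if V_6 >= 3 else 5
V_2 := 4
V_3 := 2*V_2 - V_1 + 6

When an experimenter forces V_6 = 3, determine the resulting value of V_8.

Intervening sets V_6 = 3 and removes its equation (V_6 := V_4 - V_5 + V_1).
V_8 = 2 if V_6 >= 3 else 5  [with V_6=3]  = 2

2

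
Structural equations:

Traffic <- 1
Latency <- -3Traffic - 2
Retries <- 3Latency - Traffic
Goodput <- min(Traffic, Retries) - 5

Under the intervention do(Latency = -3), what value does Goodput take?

Under do(Latency=-3), the mechanism Latency <- -3Traffic - 2 is discarded; Latency is fixed at -3.
Retries = 3Latency - Traffic  [with Latency=-3, Traffic=1]  = -10
Goodput = min(Traffic, Retries) - 5  [with Traffic=1, Retries=-10]  = -15

-15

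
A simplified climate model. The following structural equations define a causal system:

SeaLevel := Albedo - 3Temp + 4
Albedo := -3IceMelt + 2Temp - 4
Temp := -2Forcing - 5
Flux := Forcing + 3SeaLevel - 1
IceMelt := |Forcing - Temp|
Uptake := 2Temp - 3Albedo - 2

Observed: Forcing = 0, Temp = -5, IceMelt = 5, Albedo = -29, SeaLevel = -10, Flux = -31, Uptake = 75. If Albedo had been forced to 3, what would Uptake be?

The intervention breaks the incoming arrows to Albedo: Albedo := -3IceMelt + 2Temp - 4 no longer applies, and Albedo = 3.
Temp = -2Forcing - 5  [with Forcing=0]  = -5
Uptake = 2Temp - 3Albedo - 2  [with Temp=-5, Albedo=3]  = -21

-21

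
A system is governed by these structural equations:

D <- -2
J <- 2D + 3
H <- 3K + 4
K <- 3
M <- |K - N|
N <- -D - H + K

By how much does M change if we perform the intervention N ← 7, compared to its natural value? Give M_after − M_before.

-7

Intervening sets N = 7 and removes its equation (N <- -D - H + K).
M = |K - N|  [with K=3, N=7]  = 4
Without intervention: H = 3K + 4  [with K=3]  = 13; N = -D - H + K  [with D=-2, H=13, K=3]  = -8; M = |K - N|  [with K=3, N=-8]  = 11.
Change = 4 − 11 = -7.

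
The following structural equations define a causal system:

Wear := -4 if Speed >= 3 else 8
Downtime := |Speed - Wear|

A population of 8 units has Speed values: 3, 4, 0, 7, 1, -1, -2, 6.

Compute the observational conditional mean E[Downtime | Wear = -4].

E[Downtime|Wear=-4] averages over only the 4 units with Wear=-4 (Speed = 3, 4, 7, 6): Downtime = 7, 8, 11, 10, mean 9.

9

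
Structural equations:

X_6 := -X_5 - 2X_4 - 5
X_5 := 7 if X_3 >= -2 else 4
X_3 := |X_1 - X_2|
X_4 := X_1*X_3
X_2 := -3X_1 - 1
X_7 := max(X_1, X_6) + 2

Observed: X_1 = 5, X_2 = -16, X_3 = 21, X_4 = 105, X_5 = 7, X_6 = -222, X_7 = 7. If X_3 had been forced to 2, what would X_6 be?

The intervention breaks the incoming arrows to X_3: X_3 := |X_1 - X_2| no longer applies, and X_3 = 2.
X_4 = X_1*X_3  [with X_1=5, X_3=2]  = 10
X_5 = 7 if X_3 >= -2 else 4  [with X_3=2]  = 7
X_6 = -X_5 - 2X_4 - 5  [with X_5=7, X_4=10]  = -32

-32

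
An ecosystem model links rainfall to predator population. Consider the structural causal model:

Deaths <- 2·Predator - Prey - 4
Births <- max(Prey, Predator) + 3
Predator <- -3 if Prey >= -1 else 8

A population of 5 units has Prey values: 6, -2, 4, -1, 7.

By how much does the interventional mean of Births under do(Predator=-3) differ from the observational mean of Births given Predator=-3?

Under do(Predator=-3), Predator's equation is replaced by Predator=-3 for every unit. Per-unit Births: 9, 1, 7, 2, 10. Mean = 5.8.
Observing Predator=-3 restricts to units where Predator's equation naturally yields -3: Prey ∈ {6, 4, -1, 7}. In that subpopulation Births = 9, 7, 2, 10, mean 7.
Difference = 5.8 − 7 = -1.2.

-1.2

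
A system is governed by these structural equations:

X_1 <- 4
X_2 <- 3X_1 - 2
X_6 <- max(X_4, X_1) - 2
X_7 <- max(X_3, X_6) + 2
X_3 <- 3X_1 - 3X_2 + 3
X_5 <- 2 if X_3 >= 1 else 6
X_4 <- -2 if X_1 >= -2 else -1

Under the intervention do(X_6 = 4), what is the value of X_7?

Intervening sets X_6 = 4 and removes its equation (X_6 <- max(X_4, X_1) - 2).
X_2 = 3X_1 - 2  [with X_1=4]  = 10
X_3 = 3X_1 - 3X_2 + 3  [with X_1=4, X_2=10]  = -15
X_7 = max(X_3, X_6) + 2  [with X_3=-15, X_6=4]  = 6

6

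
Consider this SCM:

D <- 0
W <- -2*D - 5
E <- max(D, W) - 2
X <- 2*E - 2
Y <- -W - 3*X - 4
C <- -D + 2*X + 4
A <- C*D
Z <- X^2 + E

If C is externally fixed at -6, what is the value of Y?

do(C=-6) replaces the equation C <- -D + 2*X + 4 with the constant C = -6.
Since Y is not a descendant of the intervened variable, it is unaffected.
W = -2*D - 5  [with D=0]  = -5
E = max(D, W) - 2  [with D=0, W=-5]  = -2
X = 2*E - 2  [with E=-2]  = -6
Y = -W - 3*X - 4  [with W=-5, X=-6]  = 19

19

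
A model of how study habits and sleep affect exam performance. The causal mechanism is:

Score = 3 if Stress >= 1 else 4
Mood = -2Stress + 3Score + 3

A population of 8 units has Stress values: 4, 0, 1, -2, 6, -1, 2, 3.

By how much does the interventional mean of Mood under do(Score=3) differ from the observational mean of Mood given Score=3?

Under do(Score=3), Score's equation is replaced by Score=3 for every unit. Per-unit Mood: 4, 12, 10, 16, 0, 14, 8, 6. Mean = 8.75.
E[Mood|Score=3] averages over only the 5 units with Score=3 (Stress = 4, 1, 6, 2, 3): Mood = 4, 10, 0, 8, 6, mean 5.6.
Difference = 8.75 − 5.6 = 3.15.

3.15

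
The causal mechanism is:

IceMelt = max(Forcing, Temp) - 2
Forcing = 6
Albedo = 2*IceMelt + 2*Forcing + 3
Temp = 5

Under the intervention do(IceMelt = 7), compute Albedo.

The intervention breaks the incoming arrows to IceMelt: IceMelt = max(Forcing, Temp) - 2 no longer applies, and IceMelt = 7.
Albedo = 2*IceMelt + 2*Forcing + 3  [with IceMelt=7, Forcing=6]  = 29

29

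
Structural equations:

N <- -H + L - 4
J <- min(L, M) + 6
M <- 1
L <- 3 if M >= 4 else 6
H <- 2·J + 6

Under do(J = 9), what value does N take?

-22

do(J=9) replaces the equation J <- min(L, M) + 6 with the constant J = 9.
L = 3 if M >= 4 else 6  [with M=1]  = 6
H = 2·J + 6  [with J=9]  = 24
N = -H + L - 4  [with H=24, L=6]  = -22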